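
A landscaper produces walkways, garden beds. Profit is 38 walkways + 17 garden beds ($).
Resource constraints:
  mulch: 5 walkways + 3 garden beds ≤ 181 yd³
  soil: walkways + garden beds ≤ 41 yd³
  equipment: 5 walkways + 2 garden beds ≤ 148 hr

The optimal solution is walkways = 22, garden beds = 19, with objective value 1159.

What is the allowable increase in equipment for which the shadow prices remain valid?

Binding constraints: soil, equipment. The basis is B = [[1,1],[5,2]] with det -3.
Per unit increase in equipment, x* moves by d = (0.3333, -0.3333).
The basis stays optimal until mulch becomes binding; allowable increase = 21 hr.

21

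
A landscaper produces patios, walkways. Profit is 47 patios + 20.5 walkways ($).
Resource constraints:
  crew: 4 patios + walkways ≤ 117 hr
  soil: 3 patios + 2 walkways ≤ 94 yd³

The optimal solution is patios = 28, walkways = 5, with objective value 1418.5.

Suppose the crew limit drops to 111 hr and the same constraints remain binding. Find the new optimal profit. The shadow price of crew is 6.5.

Δb = -6, so new z* = 1418.5 + (6.5)·(-6) = 1418.5 − 39 = 1379.5.

1379.5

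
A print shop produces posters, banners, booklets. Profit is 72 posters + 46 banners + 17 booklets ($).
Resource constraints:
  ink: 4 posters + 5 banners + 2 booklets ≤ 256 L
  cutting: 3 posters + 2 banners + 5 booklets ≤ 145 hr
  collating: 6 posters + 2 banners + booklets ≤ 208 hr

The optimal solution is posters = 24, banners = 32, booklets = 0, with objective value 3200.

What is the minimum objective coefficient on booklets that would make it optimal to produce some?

20

At the optimum: ink uses 256 of 256 (binding); cutting uses 136 of 145 (slack = 9); collating uses 208 of 208 (binding).
Since cutting is not tight, its dual is 0.
The binding rows give the dual system: 4·y_ink + 6·y_collating = 72 and 5·y_ink + 2·y_collating = 46.
Solving: y_ink = 6, y_collating = 8.
booklets enters the basis when its profit ≥ yᵀa₃ = 6·2 + 8·1 = 20.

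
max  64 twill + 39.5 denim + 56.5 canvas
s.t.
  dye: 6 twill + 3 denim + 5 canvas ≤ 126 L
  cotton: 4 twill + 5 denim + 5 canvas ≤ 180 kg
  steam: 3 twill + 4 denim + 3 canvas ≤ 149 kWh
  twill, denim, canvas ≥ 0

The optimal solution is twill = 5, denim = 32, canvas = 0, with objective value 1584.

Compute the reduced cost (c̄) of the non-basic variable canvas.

Binding: dye and cotton. Non-binding: steam (6 unused).
By complementary slackness, y = 0 for the non-binding constraint.
From A_Bᵀ y = c: 6·y_dye + 4·y_cotton = 64; 3·y_dye + 5·y_cotton = 39.5.
→ y_dye = 9 and y_cotton = 2.5.
Reduced cost of canvas: c₃ − yᵀa₃ = 56.5 − (9·5 + 2.5·5) = 56.5 − 57.5 = -1.

-1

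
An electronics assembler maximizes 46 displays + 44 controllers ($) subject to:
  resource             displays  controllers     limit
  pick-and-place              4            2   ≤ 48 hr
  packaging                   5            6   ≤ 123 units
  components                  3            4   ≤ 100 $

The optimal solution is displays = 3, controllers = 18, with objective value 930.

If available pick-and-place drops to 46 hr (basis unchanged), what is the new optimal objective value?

At the optimum: pick-and-place uses 48 of 48 (binding); packaging uses 123 of 123 (binding); components uses 81 of 100 (slack = 19).
Since components is not tight, its dual is 0.
From A_Bᵀ y = c: 4·y_pick-and-place + 5·y_packaging = 46; 2·y_pick-and-place + 6·y_packaging = 44.
This yields shadow prices y_pick-and-place = 4, y_packaging = 6.
Δz = y_pick-and-place·Δb = 4 × (-2) = -8, so new z* = 930 − 8 = 922.

922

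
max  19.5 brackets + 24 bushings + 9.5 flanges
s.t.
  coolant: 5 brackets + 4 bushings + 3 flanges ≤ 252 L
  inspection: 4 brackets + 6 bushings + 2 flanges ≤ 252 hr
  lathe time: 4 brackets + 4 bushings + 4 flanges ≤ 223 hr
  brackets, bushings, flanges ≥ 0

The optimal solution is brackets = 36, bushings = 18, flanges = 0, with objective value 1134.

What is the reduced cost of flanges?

-1

Binding: coolant and inspection. Non-binding: lathe time (7 unused).
Since lathe time is not tight, its dual is 0.
From A_Bᵀ y = c: 5·y_coolant + 4·y_inspection = 19.5; 4·y_coolant + 6·y_inspection = 24.
This yields shadow prices y_coolant = 1.5, y_inspection = 3.
Reduced cost of flanges: c₃ − yᵀa₃ = 9.5 − (1.5·3 + 3·2) = 9.5 − 10.5 = -1.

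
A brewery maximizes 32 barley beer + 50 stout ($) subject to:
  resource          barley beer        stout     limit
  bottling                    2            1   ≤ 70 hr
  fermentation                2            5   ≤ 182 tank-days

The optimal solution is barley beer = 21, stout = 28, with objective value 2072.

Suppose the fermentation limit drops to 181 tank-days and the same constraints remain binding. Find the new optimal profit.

Both bottling and fermentation are binding at x*.
The binding rows give the dual system: 2·y_bottling + 2·y_fermentation = 32 and 1·y_bottling + 5·y_fermentation = 50.
Solving: y_bottling = 7.5, y_fermentation = 8.5.
Δz = y_fermentation·Δb = 8.5 × (-1) = -8.5, so new z* = 2072 − 8.5 = 2063.5.

2063.5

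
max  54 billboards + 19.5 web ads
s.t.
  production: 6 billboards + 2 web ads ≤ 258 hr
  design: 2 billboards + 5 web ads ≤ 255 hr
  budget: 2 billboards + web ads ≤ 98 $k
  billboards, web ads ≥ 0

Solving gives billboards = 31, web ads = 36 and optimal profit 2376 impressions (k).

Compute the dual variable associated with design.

0

Check each constraint at x*: production 258/258 (tight); design 242/255 (slack 13); budget 98/98 (tight).
By complementary slackness, y = 0 for the non-binding constraint.
From A_Bᵀ y = c: 6·y_production + 2·y_budget = 54; 2·y_production + 1·y_budget = 19.5.
This yields shadow prices y_production = 7.5, y_budget = 4.5.
Shadow price of design = 0.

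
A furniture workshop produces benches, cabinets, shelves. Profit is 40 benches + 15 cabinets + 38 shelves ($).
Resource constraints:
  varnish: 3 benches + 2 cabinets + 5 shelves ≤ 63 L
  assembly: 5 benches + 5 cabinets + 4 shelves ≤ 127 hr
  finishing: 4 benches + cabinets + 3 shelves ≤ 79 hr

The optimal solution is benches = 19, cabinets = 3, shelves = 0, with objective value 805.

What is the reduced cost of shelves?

-3

Check each constraint at x*: varnish 63/63 (tight); assembly 110/127 (slack 17); finishing 79/79 (tight).
By complementary slackness, y = 0 for the non-binding constraint.
The binding rows give the dual system: 3·y_varnish + 4·y_finishing = 40 and 2·y_varnish + 1·y_finishing = 15.
Solving: y_varnish = 4, y_finishing = 7.
Reduced cost of shelves: c₃ − yᵀa₃ = 38 − (4·5 + 7·3) = 38 − 41 = -3.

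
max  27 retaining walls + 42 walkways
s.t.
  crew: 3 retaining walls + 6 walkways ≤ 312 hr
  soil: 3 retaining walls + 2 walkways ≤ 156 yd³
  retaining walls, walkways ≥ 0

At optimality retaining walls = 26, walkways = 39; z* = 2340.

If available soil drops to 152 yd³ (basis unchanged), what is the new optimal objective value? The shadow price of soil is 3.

2328

Δb = -4, so new z* = 2340 + (3)·(-4) = 2340 − 12 = 2328.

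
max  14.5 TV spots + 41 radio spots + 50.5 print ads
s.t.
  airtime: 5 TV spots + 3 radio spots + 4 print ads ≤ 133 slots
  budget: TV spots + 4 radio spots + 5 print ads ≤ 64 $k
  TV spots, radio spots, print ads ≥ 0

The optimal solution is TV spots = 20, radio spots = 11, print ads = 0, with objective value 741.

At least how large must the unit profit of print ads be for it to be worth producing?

Check each constraint at x*: airtime 133/133 (tight); budget 64/64 (tight).
From A_Bᵀ y = c: 5·y_airtime + 1·y_budget = 14.5; 3·y_airtime + 4·y_budget = 41.
→ y_airtime = 1 and y_budget = 9.5.
print ads enters the basis when its profit ≥ yᵀa₃ = 1·4 + 9.5·5 = 51.5.

51.5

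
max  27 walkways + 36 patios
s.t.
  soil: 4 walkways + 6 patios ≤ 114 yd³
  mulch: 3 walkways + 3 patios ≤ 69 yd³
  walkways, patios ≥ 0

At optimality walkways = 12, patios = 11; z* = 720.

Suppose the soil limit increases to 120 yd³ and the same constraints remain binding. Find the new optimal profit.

747

Check each constraint at x*: soil 114/114 (tight); mulch 69/69 (tight).
From A_Bᵀ y = c: 4·y_soil + 3·y_mulch = 27; 6·y_soil + 3·y_mulch = 36.
This yields shadow prices y_soil = 4.5, y_mulch = 3.
Δz = y_soil·Δb = 4.5 × (6) = 27, so new z* = 720 + 27 = 747.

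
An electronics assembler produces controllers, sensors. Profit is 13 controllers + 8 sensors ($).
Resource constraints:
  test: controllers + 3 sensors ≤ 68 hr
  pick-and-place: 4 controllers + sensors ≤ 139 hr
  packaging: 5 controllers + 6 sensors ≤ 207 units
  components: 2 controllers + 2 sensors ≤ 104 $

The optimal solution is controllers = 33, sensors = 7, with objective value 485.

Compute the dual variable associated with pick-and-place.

Check each constraint at x*: test 54/68 (slack 14); pick-and-place 139/139 (tight); packaging 207/207 (tight); components 80/104 (slack 24).
By complementary slackness, y = 0 for the non-binding constraints.
Dual feasibility on the basic columns requires 4·y_pick-and-place + 5·y_packaging = 13, 1·y_pick-and-place + 6·y_packaging = 8.
→ y_pick-and-place = 2 and y_packaging = 1.
Shadow price of pick-and-place = 2.

2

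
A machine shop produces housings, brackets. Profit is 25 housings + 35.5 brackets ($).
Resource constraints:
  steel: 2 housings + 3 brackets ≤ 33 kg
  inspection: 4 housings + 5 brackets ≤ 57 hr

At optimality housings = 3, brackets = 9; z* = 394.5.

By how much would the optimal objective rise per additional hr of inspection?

At the optimum: steel uses 33 of 33 (binding); inspection uses 57 of 57 (binding).
From A_Bᵀ y = c: 2·y_steel + 4·y_inspection = 25; 3·y_steel + 5·y_inspection = 35.5.
This yields shadow prices y_steel = 8.5, y_inspection = 2.
Shadow price of inspection = 2.

2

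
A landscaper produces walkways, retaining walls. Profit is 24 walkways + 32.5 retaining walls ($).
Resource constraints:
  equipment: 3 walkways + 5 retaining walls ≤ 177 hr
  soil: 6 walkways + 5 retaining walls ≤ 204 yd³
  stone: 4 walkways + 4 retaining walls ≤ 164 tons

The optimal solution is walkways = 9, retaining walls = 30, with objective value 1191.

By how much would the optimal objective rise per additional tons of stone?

0

Check each constraint at x*: equipment 177/177 (tight); soil 204/204 (tight); stone 156/164 (slack 8).
Since stone is not tight, its dual is 0.
From A_Bᵀ y = c: 3·y_equipment + 6·y_soil = 24; 5·y_equipment + 5·y_soil = 32.5.
This yields shadow prices y_equipment = 5, y_soil = 1.5.
Shadow price of stone = 0.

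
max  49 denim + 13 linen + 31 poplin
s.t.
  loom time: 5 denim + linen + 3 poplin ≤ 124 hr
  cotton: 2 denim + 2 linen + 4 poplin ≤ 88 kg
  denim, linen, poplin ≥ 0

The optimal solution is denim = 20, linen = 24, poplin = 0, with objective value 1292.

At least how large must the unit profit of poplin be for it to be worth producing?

35

Check each constraint at x*: loom time 124/124 (tight); cotton 88/88 (tight).
From A_Bᵀ y = c: 5·y_loom time + 2·y_cotton = 49; 1·y_loom time + 2·y_cotton = 13.
→ y_loom time = 9 and y_cotton = 2.
poplin enters the basis when its profit ≥ yᵀa₃ = 9·3 + 2·4 = 35.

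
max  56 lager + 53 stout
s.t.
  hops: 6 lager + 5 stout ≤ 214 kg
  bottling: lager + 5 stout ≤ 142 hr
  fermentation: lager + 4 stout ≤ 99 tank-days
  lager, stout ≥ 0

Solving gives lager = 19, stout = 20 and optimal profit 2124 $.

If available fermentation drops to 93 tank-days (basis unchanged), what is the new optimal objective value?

2112

At the optimum: hops uses 214 of 214 (binding); bottling uses 119 of 142 (slack = 23); fermentation uses 99 of 99 (binding).
Slack constraints have shadow price 0 (complementary slackness).
The binding rows give the dual system: 6·y_hops + 1·y_fermentation = 56 and 5·y_hops + 4·y_fermentation = 53.
This yields shadow prices y_hops = 9, y_fermentation = 2.
Δz = y_fermentation·Δb = 2 × (-6) = -12, so new z* = 2124 − 12 = 2112.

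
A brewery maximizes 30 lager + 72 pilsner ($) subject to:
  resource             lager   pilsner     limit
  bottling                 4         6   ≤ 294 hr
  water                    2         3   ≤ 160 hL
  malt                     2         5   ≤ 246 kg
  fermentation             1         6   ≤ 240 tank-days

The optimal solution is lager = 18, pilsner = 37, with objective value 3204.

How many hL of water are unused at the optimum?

water used = 2·18 + 3·37 = 147; slack = 160 − 147 = 13.

13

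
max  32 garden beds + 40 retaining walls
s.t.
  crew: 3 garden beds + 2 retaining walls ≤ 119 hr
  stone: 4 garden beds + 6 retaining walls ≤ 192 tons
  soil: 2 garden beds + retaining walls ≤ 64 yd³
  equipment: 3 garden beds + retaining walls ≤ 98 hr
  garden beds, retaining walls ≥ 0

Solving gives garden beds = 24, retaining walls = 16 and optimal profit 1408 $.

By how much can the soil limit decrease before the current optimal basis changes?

32

Binding constraints: stone, soil. The basis is B = [[4,6],[2,1]] with det -8.
Per unit decrease in soil, x* moves by d = (-0.75, 0.5).
The basis stays optimal until garden beds reaches 0; allowable decrease = 32 yd³.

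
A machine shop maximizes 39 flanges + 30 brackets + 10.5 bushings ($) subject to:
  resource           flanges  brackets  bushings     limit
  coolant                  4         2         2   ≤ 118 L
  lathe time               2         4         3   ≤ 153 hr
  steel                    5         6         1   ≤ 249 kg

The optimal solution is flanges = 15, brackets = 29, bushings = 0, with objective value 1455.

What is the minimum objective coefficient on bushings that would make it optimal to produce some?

Check each constraint at x*: coolant 118/118 (tight); lathe time 146/153 (slack 7); steel 249/249 (tight).
By complementary slackness, y = 0 for the non-binding constraint.
From A_Bᵀ y = c: 4·y_coolant + 5·y_steel = 39; 2·y_coolant + 6·y_steel = 30.
Solving: y_coolant = 6, y_steel = 3.
bushings enters the basis when its profit ≥ yᵀa₃ = 6·2 + 3·1 = 15.

15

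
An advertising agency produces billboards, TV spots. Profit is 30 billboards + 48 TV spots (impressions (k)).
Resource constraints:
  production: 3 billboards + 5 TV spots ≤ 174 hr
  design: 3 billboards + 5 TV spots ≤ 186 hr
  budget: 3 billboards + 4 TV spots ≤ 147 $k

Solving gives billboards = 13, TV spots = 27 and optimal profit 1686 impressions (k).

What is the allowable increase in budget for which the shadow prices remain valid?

27

Binding constraints: production, budget. The basis is B = [[3,5],[3,4]] with det -3.
Per unit increase in budget, x* moves by d = (1.6667, -1).
The basis stays optimal until TV spots reaches 0; allowable increase = 27 $k.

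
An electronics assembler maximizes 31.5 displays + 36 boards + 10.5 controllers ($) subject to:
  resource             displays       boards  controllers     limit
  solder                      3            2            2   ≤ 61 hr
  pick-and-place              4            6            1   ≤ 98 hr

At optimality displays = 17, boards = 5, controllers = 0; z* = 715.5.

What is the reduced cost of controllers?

-3

At the optimum: solder uses 61 of 61 (binding); pick-and-place uses 98 of 98 (binding).
From A_Bᵀ y = c: 3·y_solder + 4·y_pick-and-place = 31.5; 2·y_solder + 6·y_pick-and-place = 36.
Solving: y_solder = 4.5, y_pick-and-place = 4.5.
Reduced cost of controllers: c₃ − yᵀa₃ = 10.5 − (4.5·2 + 4.5·1) = 10.5 − 13.5 = -3.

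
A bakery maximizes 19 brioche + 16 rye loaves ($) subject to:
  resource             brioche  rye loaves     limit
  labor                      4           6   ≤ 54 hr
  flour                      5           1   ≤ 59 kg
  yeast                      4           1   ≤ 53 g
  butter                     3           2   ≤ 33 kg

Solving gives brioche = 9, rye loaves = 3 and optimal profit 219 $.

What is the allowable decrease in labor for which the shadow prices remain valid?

Binding constraints: labor, butter. The basis is B = [[4,6],[3,2]] with det -10.
Per unit decrease in labor, x* moves by d = (0.2, -0.3).
The basis stays optimal until rye loaves reaches 0; allowable decrease = 10 hr.

10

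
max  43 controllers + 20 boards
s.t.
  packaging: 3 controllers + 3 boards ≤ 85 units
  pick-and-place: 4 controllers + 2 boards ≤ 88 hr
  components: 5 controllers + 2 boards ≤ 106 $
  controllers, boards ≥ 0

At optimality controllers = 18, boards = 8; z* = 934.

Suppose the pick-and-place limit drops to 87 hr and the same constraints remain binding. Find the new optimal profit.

Check each constraint at x*: packaging 78/85 (slack 7); pick-and-place 88/88 (tight); components 106/106 (tight).
Slack constraints have shadow price 0 (complementary slackness).
The binding rows give the dual system: 4·y_pick-and-place + 5·y_components = 43 and 2·y_pick-and-place + 2·y_components = 20.
→ y_pick-and-place = 7 and y_components = 3.
Δz = y_pick-and-place·Δb = 7 × (-1) = -7, so new z* = 934 − 7 = 927.

927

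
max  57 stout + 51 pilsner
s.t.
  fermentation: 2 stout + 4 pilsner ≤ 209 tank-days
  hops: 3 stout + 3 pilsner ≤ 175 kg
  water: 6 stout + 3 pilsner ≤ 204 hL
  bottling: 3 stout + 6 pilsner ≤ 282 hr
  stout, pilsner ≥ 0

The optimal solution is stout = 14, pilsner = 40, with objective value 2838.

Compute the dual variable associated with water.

7

At the optimum: fermentation uses 188 of 209 (slack = 21); hops uses 162 of 175 (slack = 13); water uses 204 of 204 (binding); bottling uses 282 of 282 (binding).
Slack constraints have shadow price 0 (complementary slackness).
The binding rows give the dual system: 6·y_water + 3·y_bottling = 57 and 3·y_water + 6·y_bottling = 51.
→ y_water = 7 and y_bottling = 5.
Shadow price of water = 7.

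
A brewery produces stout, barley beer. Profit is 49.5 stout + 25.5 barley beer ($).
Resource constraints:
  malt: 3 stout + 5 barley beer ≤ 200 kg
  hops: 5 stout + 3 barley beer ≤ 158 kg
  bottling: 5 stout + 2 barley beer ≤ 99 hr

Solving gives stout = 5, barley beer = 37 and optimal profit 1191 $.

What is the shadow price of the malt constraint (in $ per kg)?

Binding: malt and bottling. Non-binding: hops (22 unused).
Since hops is not tight, its dual is 0.
From A_Bᵀ y = c: 3·y_malt + 5·y_bottling = 49.5; 5·y_malt + 2·y_bottling = 25.5.
→ y_malt = 1.5 and y_bottling = 9.
Shadow price of malt = 1.5.

1.5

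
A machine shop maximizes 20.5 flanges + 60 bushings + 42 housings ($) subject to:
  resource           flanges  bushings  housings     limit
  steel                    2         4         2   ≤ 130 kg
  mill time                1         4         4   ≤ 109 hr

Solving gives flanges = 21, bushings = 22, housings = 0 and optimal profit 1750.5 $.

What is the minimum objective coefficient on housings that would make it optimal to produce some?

49

Check each constraint at x*: steel 130/130 (tight); mill time 109/109 (tight).
From A_Bᵀ y = c: 2·y_steel + 1·y_mill time = 20.5; 4·y_steel + 4·y_mill time = 60.
Solving: y_steel = 5.5, y_mill time = 9.5.
housings enters the basis when its profit ≥ yᵀa₃ = 5.5·2 + 9.5·4 = 49.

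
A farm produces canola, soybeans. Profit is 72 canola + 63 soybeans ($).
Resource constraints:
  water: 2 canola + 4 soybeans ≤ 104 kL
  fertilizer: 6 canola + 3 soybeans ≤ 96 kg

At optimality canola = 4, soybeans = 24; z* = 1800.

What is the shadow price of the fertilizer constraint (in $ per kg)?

9

Both water and fertilizer are binding at x*.
Dual feasibility on the basic columns requires 2·y_water + 6·y_fertilizer = 72, 4·y_water + 3·y_fertilizer = 63.
This yields shadow prices y_water = 9, y_fertilizer = 9.
Shadow price of fertilizer = 9.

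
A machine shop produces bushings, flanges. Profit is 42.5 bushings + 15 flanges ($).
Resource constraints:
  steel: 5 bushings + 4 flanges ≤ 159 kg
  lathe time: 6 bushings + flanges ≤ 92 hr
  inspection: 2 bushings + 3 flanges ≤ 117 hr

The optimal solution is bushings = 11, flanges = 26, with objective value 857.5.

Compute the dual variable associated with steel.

2.5

At the optimum: steel uses 159 of 159 (binding); lathe time uses 92 of 92 (binding); inspection uses 100 of 117 (slack = 17).
By complementary slackness, y = 0 for the non-binding constraint.
Dual feasibility on the basic columns requires 5·y_steel + 6·y_lathe time = 42.5, 4·y_steel + 1·y_lathe time = 15.
→ y_steel = 2.5 and y_lathe time = 5.
Shadow price of steel = 2.5.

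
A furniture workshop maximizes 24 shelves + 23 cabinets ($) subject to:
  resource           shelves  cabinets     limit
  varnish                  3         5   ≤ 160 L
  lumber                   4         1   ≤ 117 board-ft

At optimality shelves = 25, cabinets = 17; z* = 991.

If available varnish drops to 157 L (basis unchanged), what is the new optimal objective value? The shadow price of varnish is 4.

979

Δb = -3, so new z* = 991 + (4)·(-3) = 991 − 12 = 979.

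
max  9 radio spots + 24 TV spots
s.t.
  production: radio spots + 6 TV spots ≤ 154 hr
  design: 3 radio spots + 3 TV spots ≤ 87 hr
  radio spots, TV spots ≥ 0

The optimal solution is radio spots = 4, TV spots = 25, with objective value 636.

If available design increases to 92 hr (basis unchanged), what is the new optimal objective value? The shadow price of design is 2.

Δb = 5, so new z* = 636 + (2)·(5) = 636 + 10 = 646.

646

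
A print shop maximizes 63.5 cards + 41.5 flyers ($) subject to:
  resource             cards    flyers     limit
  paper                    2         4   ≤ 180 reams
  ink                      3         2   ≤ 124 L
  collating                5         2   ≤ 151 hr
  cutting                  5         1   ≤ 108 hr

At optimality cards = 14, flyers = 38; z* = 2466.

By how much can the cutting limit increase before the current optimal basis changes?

5.625

Binding constraints: paper, cutting. The basis is B = [[2,4],[5,1]] with det -18.
Per unit increase in cutting, x* moves by d = (0.2222, -0.1111).
The basis stays optimal until collating becomes binding; allowable increase = 5.625 hr.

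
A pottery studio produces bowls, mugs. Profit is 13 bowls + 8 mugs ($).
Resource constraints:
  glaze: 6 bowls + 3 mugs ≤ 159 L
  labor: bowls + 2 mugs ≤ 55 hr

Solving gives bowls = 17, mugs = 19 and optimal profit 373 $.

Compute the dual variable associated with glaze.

2

Both glaze and labor are binding at x*.
Dual feasibility on the basic columns requires 6·y_glaze + 1·y_labor = 13, 3·y_glaze + 2·y_labor = 8.
→ y_glaze = 2 and y_labor = 1.
Shadow price of glaze = 2.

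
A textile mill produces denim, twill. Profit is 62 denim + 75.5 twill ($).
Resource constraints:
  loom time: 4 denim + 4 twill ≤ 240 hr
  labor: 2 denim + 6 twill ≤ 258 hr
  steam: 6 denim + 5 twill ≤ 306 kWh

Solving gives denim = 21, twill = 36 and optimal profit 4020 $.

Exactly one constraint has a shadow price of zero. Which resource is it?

loom time: 228/240 (slack 12)
labor: 258/258 (binding)
steam: 306/306 (binding)
By complementary slackness, a constraint with positive slack has shadow price 0 → loom time.

loom time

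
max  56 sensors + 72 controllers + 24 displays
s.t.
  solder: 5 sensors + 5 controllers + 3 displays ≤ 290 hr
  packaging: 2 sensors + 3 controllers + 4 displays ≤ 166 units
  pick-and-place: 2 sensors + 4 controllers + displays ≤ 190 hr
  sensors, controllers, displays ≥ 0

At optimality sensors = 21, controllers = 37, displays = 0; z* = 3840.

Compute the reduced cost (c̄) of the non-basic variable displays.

At the optimum: solder uses 290 of 290 (binding); packaging uses 153 of 166 (slack = 13); pick-and-place uses 190 of 190 (binding).
Since packaging is not tight, its dual is 0.
The binding rows give the dual system: 5·y_solder + 2·y_pick-and-place = 56 and 5·y_solder + 4·y_pick-and-place = 72.
This yields shadow prices y_solder = 8, y_pick-and-place = 8.
Reduced cost of displays: c₃ − yᵀa₃ = 24 − (8·3 + 8·1) = 24 − 32 = -8.

-8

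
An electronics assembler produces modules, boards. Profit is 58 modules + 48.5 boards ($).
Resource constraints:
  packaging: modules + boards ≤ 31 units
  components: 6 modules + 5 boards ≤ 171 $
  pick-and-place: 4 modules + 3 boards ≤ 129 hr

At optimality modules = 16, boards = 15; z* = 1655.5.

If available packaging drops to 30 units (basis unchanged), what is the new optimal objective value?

1654.5

Binding: packaging and components. Non-binding: pick-and-place (20 unused).
Since pick-and-place is not tight, its dual is 0.
From A_Bᵀ y = c: 1·y_packaging + 6·y_components = 58; 1·y_packaging + 5·y_components = 48.5.
Solving: y_packaging = 1, y_components = 9.5.
Δz = y_packaging·Δb = 1 × (-1) = -1, so new z* = 1655.5 − 1 = 1654.5.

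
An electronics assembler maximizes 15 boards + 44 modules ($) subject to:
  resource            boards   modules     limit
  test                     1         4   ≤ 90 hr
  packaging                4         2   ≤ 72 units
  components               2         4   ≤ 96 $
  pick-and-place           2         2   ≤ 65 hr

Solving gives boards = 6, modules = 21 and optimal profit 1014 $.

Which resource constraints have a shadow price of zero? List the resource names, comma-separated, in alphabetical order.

test: 90/90 (binding)
packaging: 66/72 (slack 6)
components: 96/96 (binding)
pick-and-place: 54/65 (slack 11)
By complementary slackness, a constraint with positive slack has shadow price 0 → packaging, pick-and-place.

packaging, pick-and-place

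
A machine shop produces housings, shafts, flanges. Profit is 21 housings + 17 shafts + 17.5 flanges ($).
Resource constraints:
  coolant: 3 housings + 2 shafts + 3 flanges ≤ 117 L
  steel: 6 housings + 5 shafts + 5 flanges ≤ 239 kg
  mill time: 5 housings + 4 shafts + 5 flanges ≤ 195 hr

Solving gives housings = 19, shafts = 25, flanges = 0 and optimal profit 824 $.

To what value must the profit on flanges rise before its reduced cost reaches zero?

20

At the optimum: coolant uses 107 of 117 (slack = 10); steel uses 239 of 239 (binding); mill time uses 195 of 195 (binding).
Slack constraints have shadow price 0 (complementary slackness).
Dual feasibility on the basic columns requires 6·y_steel + 5·y_mill time = 21, 5·y_steel + 4·y_mill time = 17.
→ y_steel = 1 and y_mill time = 3.
flanges enters the basis when its profit ≥ yᵀa₃ = 1·5 + 3·5 = 20.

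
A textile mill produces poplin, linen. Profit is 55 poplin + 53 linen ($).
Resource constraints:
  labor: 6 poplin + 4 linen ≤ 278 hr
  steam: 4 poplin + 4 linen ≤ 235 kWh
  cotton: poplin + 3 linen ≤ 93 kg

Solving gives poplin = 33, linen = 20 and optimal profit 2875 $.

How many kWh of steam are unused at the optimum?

steam used = 4·33 + 4·20 = 212; slack = 235 − 212 = 23.

23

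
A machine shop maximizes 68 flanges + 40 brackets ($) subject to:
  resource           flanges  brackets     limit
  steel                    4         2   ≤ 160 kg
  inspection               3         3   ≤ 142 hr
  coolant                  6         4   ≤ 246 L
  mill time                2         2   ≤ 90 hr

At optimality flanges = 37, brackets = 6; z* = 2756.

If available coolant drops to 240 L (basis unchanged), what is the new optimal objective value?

Check each constraint at x*: steel 160/160 (tight); inspection 129/142 (slack 13); coolant 246/246 (tight); mill time 86/90 (slack 4).
Slack constraints have shadow price 0 (complementary slackness).
From A_Bᵀ y = c: 4·y_steel + 6·y_coolant = 68; 2·y_steel + 4·y_coolant = 40.
This yields shadow prices y_steel = 8, y_coolant = 6.
Δz = y_coolant·Δb = 6 × (-6) = -36, so new z* = 2756 − 36 = 2720.

2720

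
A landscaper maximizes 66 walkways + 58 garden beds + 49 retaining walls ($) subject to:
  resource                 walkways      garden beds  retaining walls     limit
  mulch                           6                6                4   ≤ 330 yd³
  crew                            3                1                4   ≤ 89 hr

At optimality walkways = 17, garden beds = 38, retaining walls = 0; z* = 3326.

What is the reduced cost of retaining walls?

-3

Check each constraint at x*: mulch 330/330 (tight); crew 89/89 (tight).
From A_Bᵀ y = c: 6·y_mulch + 3·y_crew = 66; 6·y_mulch + 1·y_crew = 58.
Solving: y_mulch = 9, y_crew = 4.
Reduced cost of retaining walls: c₃ − yᵀa₃ = 49 − (9·4 + 4·4) = 49 − 52 = -3.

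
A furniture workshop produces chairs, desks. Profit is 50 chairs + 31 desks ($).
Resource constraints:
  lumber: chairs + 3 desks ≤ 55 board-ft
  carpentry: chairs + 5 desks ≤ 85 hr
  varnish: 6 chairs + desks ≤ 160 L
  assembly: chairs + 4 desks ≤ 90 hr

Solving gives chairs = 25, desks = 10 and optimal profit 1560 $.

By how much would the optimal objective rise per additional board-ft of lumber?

8

Check each constraint at x*: lumber 55/55 (tight); carpentry 75/85 (slack 10); varnish 160/160 (tight); assembly 65/90 (slack 25).
Since carpentry, assembly are not tight, their duals are 0.
From A_Bᵀ y = c: 1·y_lumber + 6·y_varnish = 50; 3·y_lumber + 1·y_varnish = 31.
This yields shadow prices y_lumber = 8, y_varnish = 7.
Shadow price of lumber = 8.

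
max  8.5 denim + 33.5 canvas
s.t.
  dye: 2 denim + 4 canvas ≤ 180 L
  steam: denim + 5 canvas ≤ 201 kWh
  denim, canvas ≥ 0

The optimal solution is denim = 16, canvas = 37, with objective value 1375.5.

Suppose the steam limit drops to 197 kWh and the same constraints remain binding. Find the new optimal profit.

1353.5

At the optimum: dye uses 180 of 180 (binding); steam uses 201 of 201 (binding).
Dual feasibility on the basic columns requires 2·y_dye + 1·y_steam = 8.5, 4·y_dye + 5·y_steam = 33.5.
Solving: y_dye = 1.5, y_steam = 5.5.
Δz = y_steam·Δb = 5.5 × (-4) = -22, so new z* = 1375.5 − 22 = 1353.5.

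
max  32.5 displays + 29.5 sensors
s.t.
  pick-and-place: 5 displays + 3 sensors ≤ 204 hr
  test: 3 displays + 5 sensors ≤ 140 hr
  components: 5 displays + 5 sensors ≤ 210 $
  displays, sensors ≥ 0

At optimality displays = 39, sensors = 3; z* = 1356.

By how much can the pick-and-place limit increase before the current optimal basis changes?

Binding constraints: pick-and-place, components. The basis is B = [[5,3],[5,5]] with det 10.
Per unit increase in pick-and-place, x* moves by d = (0.5, -0.5).
The basis stays optimal until sensors reaches 0; allowable increase = 6 hr.

6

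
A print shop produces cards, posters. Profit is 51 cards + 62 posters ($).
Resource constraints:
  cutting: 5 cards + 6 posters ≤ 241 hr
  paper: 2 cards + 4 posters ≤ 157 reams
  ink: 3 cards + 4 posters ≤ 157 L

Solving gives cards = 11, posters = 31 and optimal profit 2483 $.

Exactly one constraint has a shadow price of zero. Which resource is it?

cutting: 241/241 (binding)
paper: 146/157 (slack 11)
ink: 157/157 (binding)
By complementary slackness, a constraint with positive slack has shadow price 0 → paper.

paper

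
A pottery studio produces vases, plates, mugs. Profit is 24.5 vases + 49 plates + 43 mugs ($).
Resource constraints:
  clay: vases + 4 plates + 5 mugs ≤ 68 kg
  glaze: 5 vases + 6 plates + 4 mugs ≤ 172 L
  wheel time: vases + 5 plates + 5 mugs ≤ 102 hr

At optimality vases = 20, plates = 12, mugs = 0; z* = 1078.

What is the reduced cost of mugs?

-6

Binding: clay and glaze. Non-binding: wheel time (22 unused).
Slack constraints have shadow price 0 (complementary slackness).
Dual feasibility on the basic columns requires 1·y_clay + 5·y_glaze = 24.5, 4·y_clay + 6·y_glaze = 49.
Solving: y_clay = 7, y_glaze = 3.5.
Reduced cost of mugs: c₃ − yᵀa₃ = 43 − (7·5 + 3.5·4) = 43 − 49 = -6.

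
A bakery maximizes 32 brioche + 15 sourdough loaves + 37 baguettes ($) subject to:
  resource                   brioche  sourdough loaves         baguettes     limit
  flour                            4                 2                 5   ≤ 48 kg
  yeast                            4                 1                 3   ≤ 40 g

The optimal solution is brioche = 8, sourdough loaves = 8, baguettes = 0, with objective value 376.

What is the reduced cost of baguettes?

Check each constraint at x*: flour 48/48 (tight); yeast 40/40 (tight).
Dual feasibility on the basic columns requires 4·y_flour + 4·y_yeast = 32, 2·y_flour + 1·y_yeast = 15.
Solving: y_flour = 7, y_yeast = 1.
Reduced cost of baguettes: c₃ − yᵀa₃ = 37 − (7·5 + 1·3) = 37 − 38 = -1.

-1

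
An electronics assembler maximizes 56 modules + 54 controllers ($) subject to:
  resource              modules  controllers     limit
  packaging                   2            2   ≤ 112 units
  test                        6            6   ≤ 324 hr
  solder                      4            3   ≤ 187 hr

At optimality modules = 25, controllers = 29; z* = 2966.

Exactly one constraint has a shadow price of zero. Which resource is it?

packaging: 108/112 (slack 4)
test: 324/324 (binding)
solder: 187/187 (binding)
By complementary slackness, a constraint with positive slack has shadow price 0 → packaging.

packaging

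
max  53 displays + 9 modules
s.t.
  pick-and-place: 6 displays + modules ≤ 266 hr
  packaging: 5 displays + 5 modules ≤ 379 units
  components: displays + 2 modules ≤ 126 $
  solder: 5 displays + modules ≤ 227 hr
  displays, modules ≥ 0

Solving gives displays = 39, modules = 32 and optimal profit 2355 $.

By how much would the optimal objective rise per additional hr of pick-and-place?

8

At the optimum: pick-and-place uses 266 of 266 (binding); packaging uses 355 of 379 (slack = 24); components uses 103 of 126 (slack = 23); solder uses 227 of 227 (binding).
Since packaging, components are not tight, their duals are 0.
Dual feasibility on the basic columns requires 6·y_pick-and-place + 5·y_solder = 53, 1·y_pick-and-place + 1·y_solder = 9.
Solving: y_pick-and-place = 8, y_solder = 1.
Shadow price of pick-and-place = 8.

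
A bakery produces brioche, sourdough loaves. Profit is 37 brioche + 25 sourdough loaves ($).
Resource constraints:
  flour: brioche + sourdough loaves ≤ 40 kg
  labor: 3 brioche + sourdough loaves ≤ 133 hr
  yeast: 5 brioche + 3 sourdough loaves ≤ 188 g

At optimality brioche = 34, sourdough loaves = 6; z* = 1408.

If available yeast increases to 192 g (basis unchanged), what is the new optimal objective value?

Check each constraint at x*: flour 40/40 (tight); labor 108/133 (slack 25); yeast 188/188 (tight).
By complementary slackness, y = 0 for the non-binding constraint.
From A_Bᵀ y = c: 1·y_flour + 5·y_yeast = 37; 1·y_flour + 3·y_yeast = 25.
Solving: y_flour = 7, y_yeast = 6.
Δz = y_yeast·Δb = 6 × (4) = 24, so new z* = 1408 + 24 = 1432.

1432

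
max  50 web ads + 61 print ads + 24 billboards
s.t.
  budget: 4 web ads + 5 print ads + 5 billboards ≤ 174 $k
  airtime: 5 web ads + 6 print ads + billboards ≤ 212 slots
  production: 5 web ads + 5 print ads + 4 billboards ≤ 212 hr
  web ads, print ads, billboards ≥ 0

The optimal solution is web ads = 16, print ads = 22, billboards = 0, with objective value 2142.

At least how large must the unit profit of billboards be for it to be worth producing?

31

Binding: budget and airtime. Non-binding: production (22 unused).
Slack constraints have shadow price 0 (complementary slackness).
The binding rows give the dual system: 4·y_budget + 5·y_airtime = 50 and 5·y_budget + 6·y_airtime = 61.
Solving: y_budget = 5, y_airtime = 6.
billboards enters the basis when its profit ≥ yᵀa₃ = 5·5 + 6·1 = 31.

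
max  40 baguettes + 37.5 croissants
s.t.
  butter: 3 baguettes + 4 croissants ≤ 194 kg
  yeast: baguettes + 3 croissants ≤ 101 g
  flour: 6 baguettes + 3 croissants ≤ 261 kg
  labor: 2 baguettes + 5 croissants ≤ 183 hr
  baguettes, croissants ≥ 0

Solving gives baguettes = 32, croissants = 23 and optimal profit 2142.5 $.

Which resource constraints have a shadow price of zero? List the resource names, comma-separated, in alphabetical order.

butter: 188/194 (slack 6)
yeast: 101/101 (binding)
flour: 261/261 (binding)
labor: 179/183 (slack 4)
By complementary slackness, a constraint with positive slack has shadow price 0 → butter, labor.

butter, labor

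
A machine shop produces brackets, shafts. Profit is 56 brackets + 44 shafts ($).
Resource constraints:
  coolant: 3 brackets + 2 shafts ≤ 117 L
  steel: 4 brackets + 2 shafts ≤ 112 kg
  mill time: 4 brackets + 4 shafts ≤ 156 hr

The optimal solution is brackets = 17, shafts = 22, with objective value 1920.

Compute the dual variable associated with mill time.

8

Binding: steel and mill time. Non-binding: coolant (22 unused).
Since coolant is not tight, its dual is 0.
Dual feasibility on the basic columns requires 4·y_steel + 4·y_mill time = 56, 2·y_steel + 4·y_mill time = 44.
Solving: y_steel = 6, y_mill time = 8.
Shadow price of mill time = 8.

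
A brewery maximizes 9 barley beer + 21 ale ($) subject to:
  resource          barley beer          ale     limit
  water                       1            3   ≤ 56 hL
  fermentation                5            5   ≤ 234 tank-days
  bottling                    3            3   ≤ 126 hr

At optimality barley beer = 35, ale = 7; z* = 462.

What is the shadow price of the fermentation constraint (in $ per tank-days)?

0

Check each constraint at x*: water 56/56 (tight); fermentation 210/234 (slack 24); bottling 126/126 (tight).
Slack constraints have shadow price 0 (complementary slackness).
From A_Bᵀ y = c: 1·y_water + 3·y_bottling = 9; 3·y_water + 3·y_bottling = 21.
This yields shadow prices y_water = 6, y_bottling = 1.
Shadow price of fermentation = 0.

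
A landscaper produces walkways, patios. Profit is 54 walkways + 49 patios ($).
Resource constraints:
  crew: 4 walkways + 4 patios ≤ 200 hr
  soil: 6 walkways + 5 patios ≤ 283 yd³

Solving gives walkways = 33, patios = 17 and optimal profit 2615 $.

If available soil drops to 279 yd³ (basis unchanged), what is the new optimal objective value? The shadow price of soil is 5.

2595

Δb = -4, so new z* = 2615 + (5)·(-4) = 2615 − 20 = 2595.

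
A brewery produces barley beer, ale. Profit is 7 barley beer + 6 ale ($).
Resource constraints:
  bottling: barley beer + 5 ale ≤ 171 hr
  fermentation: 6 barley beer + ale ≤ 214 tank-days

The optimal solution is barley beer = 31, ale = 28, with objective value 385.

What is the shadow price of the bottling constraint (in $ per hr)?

1

Check each constraint at x*: bottling 171/171 (tight); fermentation 214/214 (tight).
Dual feasibility on the basic columns requires 1·y_bottling + 6·y_fermentation = 7, 5·y_bottling + 1·y_fermentation = 6.
→ y_bottling = 1 and y_fermentation = 1.
Shadow price of bottling = 1.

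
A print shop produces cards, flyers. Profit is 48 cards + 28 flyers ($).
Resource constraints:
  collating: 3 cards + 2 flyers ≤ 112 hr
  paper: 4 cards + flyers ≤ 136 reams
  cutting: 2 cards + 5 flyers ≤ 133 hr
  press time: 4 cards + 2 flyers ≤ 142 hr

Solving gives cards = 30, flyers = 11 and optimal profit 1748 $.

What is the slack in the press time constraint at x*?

0

press time used = 4·30 + 2·11 = 142; slack = 142 − 142 = 0.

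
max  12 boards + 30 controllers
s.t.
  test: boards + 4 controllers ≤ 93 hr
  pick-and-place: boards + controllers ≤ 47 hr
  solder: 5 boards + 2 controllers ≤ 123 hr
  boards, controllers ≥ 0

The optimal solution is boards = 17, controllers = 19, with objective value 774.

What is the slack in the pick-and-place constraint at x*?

pick-and-place used = 1·17 + 1·19 = 36; slack = 47 − 36 = 11.

11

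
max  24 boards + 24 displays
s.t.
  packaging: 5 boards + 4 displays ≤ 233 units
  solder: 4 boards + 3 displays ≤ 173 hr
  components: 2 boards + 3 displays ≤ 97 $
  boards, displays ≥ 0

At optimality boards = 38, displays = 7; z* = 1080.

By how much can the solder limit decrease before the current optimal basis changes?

Binding constraints: solder, components. The basis is B = [[4,3],[2,3]] with det 6.
Per unit decrease in solder, x* moves by d = (-0.5, 0.3333).
The basis stays optimal until boards reaches 0; allowable decrease = 76 hr.

76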